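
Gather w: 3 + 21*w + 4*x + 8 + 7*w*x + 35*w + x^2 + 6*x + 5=w*(7*x + 56) + x^2 + 10*x + 16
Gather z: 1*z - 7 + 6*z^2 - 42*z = 6*z^2 - 41*z - 7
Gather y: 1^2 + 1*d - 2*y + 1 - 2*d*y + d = 2*d + y*(-2*d - 2) + 2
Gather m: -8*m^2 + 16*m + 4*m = -8*m^2 + 20*m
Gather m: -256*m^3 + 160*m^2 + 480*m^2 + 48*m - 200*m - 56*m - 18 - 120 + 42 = -256*m^3 + 640*m^2 - 208*m - 96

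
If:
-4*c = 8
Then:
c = -2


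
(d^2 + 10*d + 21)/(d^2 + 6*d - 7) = (d + 3)/(d - 1)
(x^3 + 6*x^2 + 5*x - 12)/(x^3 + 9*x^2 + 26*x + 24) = (x - 1)/(x + 2)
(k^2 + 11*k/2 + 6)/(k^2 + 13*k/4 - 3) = 2*(2*k + 3)/(4*k - 3)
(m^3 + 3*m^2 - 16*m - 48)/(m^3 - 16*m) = (m + 3)/m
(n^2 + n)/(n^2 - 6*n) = (n + 1)/(n - 6)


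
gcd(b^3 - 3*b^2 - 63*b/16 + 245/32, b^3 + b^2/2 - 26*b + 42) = b - 7/2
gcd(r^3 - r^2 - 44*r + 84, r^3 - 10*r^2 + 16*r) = r - 2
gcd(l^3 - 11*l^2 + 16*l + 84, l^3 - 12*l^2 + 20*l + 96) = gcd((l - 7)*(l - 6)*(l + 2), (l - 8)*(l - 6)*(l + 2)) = l^2 - 4*l - 12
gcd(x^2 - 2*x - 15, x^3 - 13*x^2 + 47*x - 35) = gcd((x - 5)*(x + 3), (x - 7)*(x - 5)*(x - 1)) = x - 5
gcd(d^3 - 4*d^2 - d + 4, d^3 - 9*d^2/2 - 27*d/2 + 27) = 1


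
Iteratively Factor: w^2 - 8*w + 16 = (w - 4)*(w - 4)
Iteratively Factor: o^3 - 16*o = (o + 4)*(o^2 - 4*o) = (o - 4)*(o + 4)*(o)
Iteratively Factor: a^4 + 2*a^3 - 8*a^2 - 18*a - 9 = (a + 1)*(a^3 + a^2 - 9*a - 9) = (a - 3)*(a + 1)*(a^2 + 4*a + 3) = (a - 3)*(a + 1)*(a + 3)*(a + 1)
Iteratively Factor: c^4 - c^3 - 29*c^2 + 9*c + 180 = (c - 3)*(c^3 + 2*c^2 - 23*c - 60) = (c - 3)*(c + 4)*(c^2 - 2*c - 15) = (c - 5)*(c - 3)*(c + 4)*(c + 3)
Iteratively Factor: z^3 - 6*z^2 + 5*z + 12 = (z - 3)*(z^2 - 3*z - 4) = (z - 3)*(z + 1)*(z - 4)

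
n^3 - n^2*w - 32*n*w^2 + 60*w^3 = (n - 5*w)*(n - 2*w)*(n + 6*w)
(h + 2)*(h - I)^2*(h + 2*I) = h^4 + 2*h^3 + 3*h^2 + 6*h - 2*I*h - 4*I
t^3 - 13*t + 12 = (t - 3)*(t - 1)*(t + 4)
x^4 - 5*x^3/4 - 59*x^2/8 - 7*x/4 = x*(x - 7/2)*(x + 1/4)*(x + 2)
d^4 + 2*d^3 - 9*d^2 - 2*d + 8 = (d - 2)*(d - 1)*(d + 1)*(d + 4)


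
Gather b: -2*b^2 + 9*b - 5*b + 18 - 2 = -2*b^2 + 4*b + 16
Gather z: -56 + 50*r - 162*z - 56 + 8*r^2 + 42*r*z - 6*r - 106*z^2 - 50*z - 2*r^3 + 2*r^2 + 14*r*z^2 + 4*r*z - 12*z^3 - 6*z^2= -2*r^3 + 10*r^2 + 44*r - 12*z^3 + z^2*(14*r - 112) + z*(46*r - 212) - 112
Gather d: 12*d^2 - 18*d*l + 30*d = 12*d^2 + d*(30 - 18*l)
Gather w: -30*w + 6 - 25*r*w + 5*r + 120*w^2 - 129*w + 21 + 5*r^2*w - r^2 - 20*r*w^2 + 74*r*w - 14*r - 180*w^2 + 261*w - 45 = -r^2 - 9*r + w^2*(-20*r - 60) + w*(5*r^2 + 49*r + 102) - 18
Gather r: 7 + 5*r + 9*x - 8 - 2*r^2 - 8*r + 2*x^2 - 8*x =-2*r^2 - 3*r + 2*x^2 + x - 1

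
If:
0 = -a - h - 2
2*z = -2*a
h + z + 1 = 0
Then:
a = -1/2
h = -3/2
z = 1/2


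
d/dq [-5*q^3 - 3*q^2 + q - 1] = -15*q^2 - 6*q + 1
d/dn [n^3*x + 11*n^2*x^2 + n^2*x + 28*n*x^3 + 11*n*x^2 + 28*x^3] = x*(3*n^2 + 22*n*x + 2*n + 28*x^2 + 11*x)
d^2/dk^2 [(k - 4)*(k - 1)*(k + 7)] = 6*k + 4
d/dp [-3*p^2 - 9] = -6*p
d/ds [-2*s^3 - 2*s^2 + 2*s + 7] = -6*s^2 - 4*s + 2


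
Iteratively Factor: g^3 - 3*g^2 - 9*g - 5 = (g + 1)*(g^2 - 4*g - 5) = (g + 1)^2*(g - 5)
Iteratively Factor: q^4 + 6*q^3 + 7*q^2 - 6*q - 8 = (q - 1)*(q^3 + 7*q^2 + 14*q + 8) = (q - 1)*(q + 2)*(q^2 + 5*q + 4) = (q - 1)*(q + 2)*(q + 4)*(q + 1)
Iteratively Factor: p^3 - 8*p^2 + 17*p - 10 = (p - 5)*(p^2 - 3*p + 2) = (p - 5)*(p - 1)*(p - 2)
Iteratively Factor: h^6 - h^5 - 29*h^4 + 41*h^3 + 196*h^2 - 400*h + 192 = (h + 4)*(h^5 - 5*h^4 - 9*h^3 + 77*h^2 - 112*h + 48) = (h + 4)^2*(h^4 - 9*h^3 + 27*h^2 - 31*h + 12) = (h - 1)*(h + 4)^2*(h^3 - 8*h^2 + 19*h - 12) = (h - 3)*(h - 1)*(h + 4)^2*(h^2 - 5*h + 4) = (h - 3)*(h - 1)^2*(h + 4)^2*(h - 4)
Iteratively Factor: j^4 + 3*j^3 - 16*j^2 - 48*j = (j - 4)*(j^3 + 7*j^2 + 12*j) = (j - 4)*(j + 3)*(j^2 + 4*j) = j*(j - 4)*(j + 3)*(j + 4)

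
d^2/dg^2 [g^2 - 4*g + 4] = 2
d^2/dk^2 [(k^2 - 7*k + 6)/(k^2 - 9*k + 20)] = 4*(k^3 - 21*k^2 + 129*k - 247)/(k^6 - 27*k^5 + 303*k^4 - 1809*k^3 + 6060*k^2 - 10800*k + 8000)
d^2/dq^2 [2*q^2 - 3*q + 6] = 4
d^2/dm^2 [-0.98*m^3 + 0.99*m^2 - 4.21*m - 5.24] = 1.98 - 5.88*m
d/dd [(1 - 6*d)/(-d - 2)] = 13/(d + 2)^2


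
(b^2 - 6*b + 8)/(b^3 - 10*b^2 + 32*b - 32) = 1/(b - 4)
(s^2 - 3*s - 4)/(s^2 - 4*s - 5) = (s - 4)/(s - 5)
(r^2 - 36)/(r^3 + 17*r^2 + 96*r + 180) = (r - 6)/(r^2 + 11*r + 30)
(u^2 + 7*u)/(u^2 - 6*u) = (u + 7)/(u - 6)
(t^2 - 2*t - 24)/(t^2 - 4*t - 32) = (t - 6)/(t - 8)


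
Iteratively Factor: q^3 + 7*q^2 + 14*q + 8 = (q + 4)*(q^2 + 3*q + 2) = (q + 2)*(q + 4)*(q + 1)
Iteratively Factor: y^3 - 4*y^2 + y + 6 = (y - 3)*(y^2 - y - 2) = (y - 3)*(y + 1)*(y - 2)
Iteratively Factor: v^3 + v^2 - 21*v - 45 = (v + 3)*(v^2 - 2*v - 15) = (v + 3)^2*(v - 5)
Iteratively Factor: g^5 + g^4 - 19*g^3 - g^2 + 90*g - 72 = (g - 1)*(g^4 + 2*g^3 - 17*g^2 - 18*g + 72) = (g - 3)*(g - 1)*(g^3 + 5*g^2 - 2*g - 24) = (g - 3)*(g - 2)*(g - 1)*(g^2 + 7*g + 12) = (g - 3)*(g - 2)*(g - 1)*(g + 4)*(g + 3)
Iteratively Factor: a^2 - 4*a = (a)*(a - 4)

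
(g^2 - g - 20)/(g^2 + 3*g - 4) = (g - 5)/(g - 1)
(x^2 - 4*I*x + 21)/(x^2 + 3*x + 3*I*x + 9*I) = (x - 7*I)/(x + 3)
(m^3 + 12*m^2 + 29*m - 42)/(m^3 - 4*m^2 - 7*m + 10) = (m^2 + 13*m + 42)/(m^2 - 3*m - 10)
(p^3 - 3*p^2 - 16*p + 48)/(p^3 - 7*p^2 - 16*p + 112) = (p - 3)/(p - 7)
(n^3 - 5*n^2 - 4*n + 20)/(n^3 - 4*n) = (n - 5)/n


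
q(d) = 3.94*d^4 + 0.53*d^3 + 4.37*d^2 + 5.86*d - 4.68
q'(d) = 15.76*d^3 + 1.59*d^2 + 8.74*d + 5.86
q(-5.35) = 3235.73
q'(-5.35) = -2408.72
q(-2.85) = 261.79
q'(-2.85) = -370.96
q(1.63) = 46.59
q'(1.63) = 92.58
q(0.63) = 1.50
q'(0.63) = 15.94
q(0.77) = 4.05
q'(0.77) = 20.73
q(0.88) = 6.58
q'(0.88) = 25.52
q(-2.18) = 86.81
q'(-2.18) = -168.91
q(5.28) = 3288.29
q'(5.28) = 2416.17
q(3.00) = 385.68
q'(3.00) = 471.91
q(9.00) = 26638.74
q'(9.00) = 11702.35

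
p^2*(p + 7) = p^3 + 7*p^2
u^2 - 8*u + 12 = (u - 6)*(u - 2)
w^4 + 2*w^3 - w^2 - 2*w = w*(w - 1)*(w + 1)*(w + 2)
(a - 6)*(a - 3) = a^2 - 9*a + 18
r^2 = r^2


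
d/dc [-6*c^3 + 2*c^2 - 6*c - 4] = -18*c^2 + 4*c - 6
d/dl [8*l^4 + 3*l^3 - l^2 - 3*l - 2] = 32*l^3 + 9*l^2 - 2*l - 3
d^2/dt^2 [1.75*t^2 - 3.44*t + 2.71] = 3.50000000000000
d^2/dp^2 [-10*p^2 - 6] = -20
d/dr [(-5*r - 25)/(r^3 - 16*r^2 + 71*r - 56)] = 5*(2*r^3 - r^2 - 160*r + 411)/(r^6 - 32*r^5 + 398*r^4 - 2384*r^3 + 6833*r^2 - 7952*r + 3136)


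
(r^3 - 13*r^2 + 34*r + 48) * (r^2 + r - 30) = r^5 - 12*r^4 - 9*r^3 + 472*r^2 - 972*r - 1440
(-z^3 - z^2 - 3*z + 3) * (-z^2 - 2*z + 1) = z^5 + 3*z^4 + 4*z^3 + 2*z^2 - 9*z + 3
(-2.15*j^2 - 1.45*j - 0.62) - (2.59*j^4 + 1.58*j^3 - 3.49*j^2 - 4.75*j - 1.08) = -2.59*j^4 - 1.58*j^3 + 1.34*j^2 + 3.3*j + 0.46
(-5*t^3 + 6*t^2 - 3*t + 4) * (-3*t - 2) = 15*t^4 - 8*t^3 - 3*t^2 - 6*t - 8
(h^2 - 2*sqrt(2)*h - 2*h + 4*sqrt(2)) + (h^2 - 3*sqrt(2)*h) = 2*h^2 - 5*sqrt(2)*h - 2*h + 4*sqrt(2)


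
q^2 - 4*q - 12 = (q - 6)*(q + 2)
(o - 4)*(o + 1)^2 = o^3 - 2*o^2 - 7*o - 4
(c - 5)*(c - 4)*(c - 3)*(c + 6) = c^4 - 6*c^3 - 25*c^2 + 222*c - 360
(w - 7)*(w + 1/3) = w^2 - 20*w/3 - 7/3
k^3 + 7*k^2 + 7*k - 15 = (k - 1)*(k + 3)*(k + 5)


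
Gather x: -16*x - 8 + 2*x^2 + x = 2*x^2 - 15*x - 8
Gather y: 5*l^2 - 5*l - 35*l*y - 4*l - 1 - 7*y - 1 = 5*l^2 - 9*l + y*(-35*l - 7) - 2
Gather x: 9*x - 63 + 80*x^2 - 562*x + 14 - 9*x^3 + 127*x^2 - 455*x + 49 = -9*x^3 + 207*x^2 - 1008*x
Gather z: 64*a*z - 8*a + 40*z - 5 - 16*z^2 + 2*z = -8*a - 16*z^2 + z*(64*a + 42) - 5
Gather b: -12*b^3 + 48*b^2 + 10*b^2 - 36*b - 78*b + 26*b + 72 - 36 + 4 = -12*b^3 + 58*b^2 - 88*b + 40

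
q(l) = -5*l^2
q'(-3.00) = 30.00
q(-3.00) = -45.00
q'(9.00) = -90.00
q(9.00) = -405.00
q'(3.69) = -36.90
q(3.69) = -68.08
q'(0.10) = -1.00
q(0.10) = -0.05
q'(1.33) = -13.30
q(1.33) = -8.84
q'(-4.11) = 41.10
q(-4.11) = -84.46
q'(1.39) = -13.90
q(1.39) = -9.66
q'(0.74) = -7.40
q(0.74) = -2.74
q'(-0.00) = 0.00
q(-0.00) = 0.00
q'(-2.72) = 27.20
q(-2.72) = -36.99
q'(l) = -10*l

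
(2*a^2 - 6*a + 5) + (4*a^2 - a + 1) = 6*a^2 - 7*a + 6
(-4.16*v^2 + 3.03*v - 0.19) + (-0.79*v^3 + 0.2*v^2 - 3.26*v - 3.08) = -0.79*v^3 - 3.96*v^2 - 0.23*v - 3.27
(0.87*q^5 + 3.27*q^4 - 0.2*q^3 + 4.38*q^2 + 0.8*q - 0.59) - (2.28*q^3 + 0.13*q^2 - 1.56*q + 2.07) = 0.87*q^5 + 3.27*q^4 - 2.48*q^3 + 4.25*q^2 + 2.36*q - 2.66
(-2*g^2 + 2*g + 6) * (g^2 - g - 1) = -2*g^4 + 4*g^3 + 6*g^2 - 8*g - 6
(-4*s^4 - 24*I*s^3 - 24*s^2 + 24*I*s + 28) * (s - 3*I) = -4*s^5 - 12*I*s^4 - 96*s^3 + 96*I*s^2 + 100*s - 84*I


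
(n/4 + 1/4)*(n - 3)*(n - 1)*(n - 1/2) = n^4/4 - 7*n^3/8 + n^2/8 + 7*n/8 - 3/8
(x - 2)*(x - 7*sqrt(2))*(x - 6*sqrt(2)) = x^3 - 13*sqrt(2)*x^2 - 2*x^2 + 26*sqrt(2)*x + 84*x - 168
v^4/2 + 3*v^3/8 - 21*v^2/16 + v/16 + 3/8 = (v/2 + 1)*(v - 1)*(v - 3/4)*(v + 1/2)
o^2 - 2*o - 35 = (o - 7)*(o + 5)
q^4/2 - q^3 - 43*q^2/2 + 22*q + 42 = (q/2 + 1/2)*(q - 7)*(q - 2)*(q + 6)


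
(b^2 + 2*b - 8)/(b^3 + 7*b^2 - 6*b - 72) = (b - 2)/(b^2 + 3*b - 18)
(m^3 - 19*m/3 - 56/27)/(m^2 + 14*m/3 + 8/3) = (27*m^3 - 171*m - 56)/(9*(3*m^2 + 14*m + 8))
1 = 1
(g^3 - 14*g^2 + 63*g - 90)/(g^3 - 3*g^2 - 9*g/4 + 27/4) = 4*(g^2 - 11*g + 30)/(4*g^2 - 9)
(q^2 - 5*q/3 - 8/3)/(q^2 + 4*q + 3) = (q - 8/3)/(q + 3)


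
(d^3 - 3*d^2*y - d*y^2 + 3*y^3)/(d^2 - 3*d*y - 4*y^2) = (-d^2 + 4*d*y - 3*y^2)/(-d + 4*y)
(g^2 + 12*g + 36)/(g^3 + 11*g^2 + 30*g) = (g + 6)/(g*(g + 5))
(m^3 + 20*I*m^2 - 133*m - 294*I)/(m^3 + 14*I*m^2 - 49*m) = (m + 6*I)/m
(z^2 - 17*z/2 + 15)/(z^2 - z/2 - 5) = (z - 6)/(z + 2)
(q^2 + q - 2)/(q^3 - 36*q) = (q^2 + q - 2)/(q*(q^2 - 36))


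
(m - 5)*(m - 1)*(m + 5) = m^3 - m^2 - 25*m + 25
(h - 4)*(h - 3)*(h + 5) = h^3 - 2*h^2 - 23*h + 60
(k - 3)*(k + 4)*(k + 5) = k^3 + 6*k^2 - 7*k - 60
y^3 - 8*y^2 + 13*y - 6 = (y - 6)*(y - 1)^2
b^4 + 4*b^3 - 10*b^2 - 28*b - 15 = (b - 3)*(b + 1)^2*(b + 5)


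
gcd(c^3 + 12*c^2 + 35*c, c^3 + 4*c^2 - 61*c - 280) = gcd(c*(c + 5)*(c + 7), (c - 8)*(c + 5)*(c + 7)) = c^2 + 12*c + 35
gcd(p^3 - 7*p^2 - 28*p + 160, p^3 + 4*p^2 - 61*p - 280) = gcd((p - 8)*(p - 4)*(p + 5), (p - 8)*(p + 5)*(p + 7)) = p^2 - 3*p - 40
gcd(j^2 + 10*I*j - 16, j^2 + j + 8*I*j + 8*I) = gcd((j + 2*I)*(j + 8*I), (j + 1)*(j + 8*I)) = j + 8*I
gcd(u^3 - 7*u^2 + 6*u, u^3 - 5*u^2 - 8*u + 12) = u^2 - 7*u + 6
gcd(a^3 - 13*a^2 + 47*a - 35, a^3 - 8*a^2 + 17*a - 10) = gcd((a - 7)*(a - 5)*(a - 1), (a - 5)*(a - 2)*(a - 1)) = a^2 - 6*a + 5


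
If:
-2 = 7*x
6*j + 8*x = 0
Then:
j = 8/21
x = -2/7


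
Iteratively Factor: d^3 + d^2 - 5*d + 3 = (d - 1)*(d^2 + 2*d - 3) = (d - 1)^2*(d + 3)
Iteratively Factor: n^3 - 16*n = (n)*(n^2 - 16) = n*(n - 4)*(n + 4)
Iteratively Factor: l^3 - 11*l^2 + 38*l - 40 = (l - 5)*(l^2 - 6*l + 8) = (l - 5)*(l - 2)*(l - 4)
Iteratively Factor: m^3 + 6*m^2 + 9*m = (m)*(m^2 + 6*m + 9) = m*(m + 3)*(m + 3)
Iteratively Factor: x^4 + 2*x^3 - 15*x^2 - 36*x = (x - 4)*(x^3 + 6*x^2 + 9*x) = x*(x - 4)*(x^2 + 6*x + 9) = x*(x - 4)*(x + 3)*(x + 3)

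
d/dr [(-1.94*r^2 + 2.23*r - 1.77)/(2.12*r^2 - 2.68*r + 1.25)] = (0.471600000000002*r^2 + 2.6548*r - 1.9561)/(4.4944*r^4 - 11.3632*r^3 + 12.4824*r^2 - 6.7*r + 1.5625)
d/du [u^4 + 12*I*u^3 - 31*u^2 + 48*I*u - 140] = 4*u^3 + 36*I*u^2 - 62*u + 48*I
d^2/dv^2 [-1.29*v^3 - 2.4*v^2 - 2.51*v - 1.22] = -7.74*v - 4.8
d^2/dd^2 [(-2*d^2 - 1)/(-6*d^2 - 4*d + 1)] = 48*(-2*d^3 + 6*d^2 + 3*d + 1)/(216*d^6 + 432*d^5 + 180*d^4 - 80*d^3 - 30*d^2 + 12*d - 1)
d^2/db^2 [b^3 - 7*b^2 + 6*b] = 6*b - 14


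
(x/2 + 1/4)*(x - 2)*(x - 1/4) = x^3/2 - 7*x^2/8 - 5*x/16 + 1/8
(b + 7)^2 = b^2 + 14*b + 49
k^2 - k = k*(k - 1)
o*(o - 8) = o^2 - 8*o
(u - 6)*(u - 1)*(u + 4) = u^3 - 3*u^2 - 22*u + 24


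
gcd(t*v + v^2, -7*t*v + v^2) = v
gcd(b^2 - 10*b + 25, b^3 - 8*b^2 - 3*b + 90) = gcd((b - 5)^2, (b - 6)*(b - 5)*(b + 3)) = b - 5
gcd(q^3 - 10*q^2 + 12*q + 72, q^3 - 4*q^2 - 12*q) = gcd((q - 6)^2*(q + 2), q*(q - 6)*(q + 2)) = q^2 - 4*q - 12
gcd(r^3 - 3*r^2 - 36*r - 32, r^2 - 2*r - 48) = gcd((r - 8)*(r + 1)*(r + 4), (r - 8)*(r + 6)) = r - 8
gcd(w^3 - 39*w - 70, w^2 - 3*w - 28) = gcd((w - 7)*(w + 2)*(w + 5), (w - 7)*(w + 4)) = w - 7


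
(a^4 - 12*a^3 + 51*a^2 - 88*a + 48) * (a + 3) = a^5 - 9*a^4 + 15*a^3 + 65*a^2 - 216*a + 144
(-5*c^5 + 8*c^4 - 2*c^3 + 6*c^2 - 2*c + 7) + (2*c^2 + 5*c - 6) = -5*c^5 + 8*c^4 - 2*c^3 + 8*c^2 + 3*c + 1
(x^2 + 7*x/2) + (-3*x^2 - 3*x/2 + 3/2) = -2*x^2 + 2*x + 3/2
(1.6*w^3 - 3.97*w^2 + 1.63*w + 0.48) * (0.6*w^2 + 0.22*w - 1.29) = 0.96*w^5 - 2.03*w^4 - 1.9594*w^3 + 5.7679*w^2 - 1.9971*w - 0.6192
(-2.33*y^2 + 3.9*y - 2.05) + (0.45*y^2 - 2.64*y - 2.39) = -1.88*y^2 + 1.26*y - 4.44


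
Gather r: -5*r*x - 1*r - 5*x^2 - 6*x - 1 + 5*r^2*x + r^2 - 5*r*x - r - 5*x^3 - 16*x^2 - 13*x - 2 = r^2*(5*x + 1) + r*(-10*x - 2) - 5*x^3 - 21*x^2 - 19*x - 3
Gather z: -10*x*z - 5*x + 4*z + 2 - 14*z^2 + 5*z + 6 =-5*x - 14*z^2 + z*(9 - 10*x) + 8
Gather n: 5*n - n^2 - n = -n^2 + 4*n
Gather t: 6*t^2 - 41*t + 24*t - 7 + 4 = 6*t^2 - 17*t - 3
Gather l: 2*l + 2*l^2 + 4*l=2*l^2 + 6*l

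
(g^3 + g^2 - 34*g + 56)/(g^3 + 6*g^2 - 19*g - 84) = (g - 2)/(g + 3)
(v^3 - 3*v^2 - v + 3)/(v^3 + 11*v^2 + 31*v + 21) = (v^2 - 4*v + 3)/(v^2 + 10*v + 21)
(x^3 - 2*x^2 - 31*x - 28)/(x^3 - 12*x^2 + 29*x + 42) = (x + 4)/(x - 6)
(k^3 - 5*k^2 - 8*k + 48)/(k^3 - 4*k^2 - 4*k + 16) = (k^2 - k - 12)/(k^2 - 4)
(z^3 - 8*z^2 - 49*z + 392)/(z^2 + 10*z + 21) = (z^2 - 15*z + 56)/(z + 3)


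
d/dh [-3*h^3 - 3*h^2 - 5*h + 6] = -9*h^2 - 6*h - 5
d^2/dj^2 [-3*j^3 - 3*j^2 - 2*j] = -18*j - 6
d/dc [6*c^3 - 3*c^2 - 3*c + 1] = 18*c^2 - 6*c - 3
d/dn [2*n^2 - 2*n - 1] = 4*n - 2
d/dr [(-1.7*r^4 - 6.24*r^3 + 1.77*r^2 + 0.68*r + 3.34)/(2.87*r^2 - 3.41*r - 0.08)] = (-9.758*r^5 - 0.517799999999994*r^4 + 43.1008*r^3 - 6.4897*r^2 - 19.4548*r + 11.335)/(8.2369*r^4 - 19.5734*r^3 + 11.1689*r^2 + 0.5456*r + 0.0064)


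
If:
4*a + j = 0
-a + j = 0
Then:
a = 0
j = 0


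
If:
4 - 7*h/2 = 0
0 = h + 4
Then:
No Solution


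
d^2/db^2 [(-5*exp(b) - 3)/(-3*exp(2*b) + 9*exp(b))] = (5*exp(3*b) + 27*exp(2*b) - 27*exp(b) + 27)*exp(-b)/(3*(exp(3*b) - 9*exp(2*b) + 27*exp(b) - 27))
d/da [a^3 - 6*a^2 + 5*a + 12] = 3*a^2 - 12*a + 5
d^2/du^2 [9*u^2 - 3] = 18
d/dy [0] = 0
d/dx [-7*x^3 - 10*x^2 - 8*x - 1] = -21*x^2 - 20*x - 8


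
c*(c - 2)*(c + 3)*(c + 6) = c^4 + 7*c^3 - 36*c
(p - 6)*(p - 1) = p^2 - 7*p + 6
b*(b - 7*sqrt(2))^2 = b^3 - 14*sqrt(2)*b^2 + 98*b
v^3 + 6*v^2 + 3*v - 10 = (v - 1)*(v + 2)*(v + 5)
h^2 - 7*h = h*(h - 7)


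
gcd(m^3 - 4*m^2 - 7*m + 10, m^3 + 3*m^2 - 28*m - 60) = m^2 - 3*m - 10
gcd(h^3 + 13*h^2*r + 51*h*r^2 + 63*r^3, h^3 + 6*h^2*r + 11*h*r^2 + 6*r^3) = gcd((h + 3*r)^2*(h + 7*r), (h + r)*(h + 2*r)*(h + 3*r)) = h + 3*r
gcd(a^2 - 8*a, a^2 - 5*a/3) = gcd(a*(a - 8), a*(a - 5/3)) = a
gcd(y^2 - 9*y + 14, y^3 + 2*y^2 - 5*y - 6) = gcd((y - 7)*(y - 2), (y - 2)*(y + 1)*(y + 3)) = y - 2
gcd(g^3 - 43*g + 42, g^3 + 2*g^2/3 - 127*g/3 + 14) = g^2 + g - 42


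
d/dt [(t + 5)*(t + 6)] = 2*t + 11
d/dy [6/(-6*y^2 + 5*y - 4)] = 6*(12*y - 5)/(6*y^2 - 5*y + 4)^2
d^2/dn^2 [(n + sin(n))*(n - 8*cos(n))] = -n*sin(n) + 8*n*cos(n) + 16*sin(n) + 16*sin(2*n) + 2*cos(n) + 2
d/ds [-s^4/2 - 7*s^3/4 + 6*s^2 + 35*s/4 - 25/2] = -2*s^3 - 21*s^2/4 + 12*s + 35/4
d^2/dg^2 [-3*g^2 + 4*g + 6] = -6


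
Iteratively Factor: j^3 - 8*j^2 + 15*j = (j)*(j^2 - 8*j + 15) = j*(j - 5)*(j - 3)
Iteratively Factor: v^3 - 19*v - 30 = (v + 3)*(v^2 - 3*v - 10) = (v + 2)*(v + 3)*(v - 5)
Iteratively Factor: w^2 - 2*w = (w - 2)*(w)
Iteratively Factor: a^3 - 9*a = (a)*(a^2 - 9) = a*(a - 3)*(a + 3)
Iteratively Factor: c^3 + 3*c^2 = (c)*(c^2 + 3*c) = c^2*(c + 3)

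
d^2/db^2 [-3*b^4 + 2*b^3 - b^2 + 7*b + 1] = -36*b^2 + 12*b - 2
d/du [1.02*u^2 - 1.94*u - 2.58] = 2.04*u - 1.94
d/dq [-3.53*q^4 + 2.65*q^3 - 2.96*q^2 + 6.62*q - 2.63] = -14.12*q^3 + 7.95*q^2 - 5.92*q + 6.62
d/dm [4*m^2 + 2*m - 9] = 8*m + 2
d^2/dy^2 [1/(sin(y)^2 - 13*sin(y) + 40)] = (-4*sin(y)^4 + 39*sin(y)^3 - 3*sin(y)^2 - 598*sin(y) + 258)/(sin(y)^2 - 13*sin(y) + 40)^3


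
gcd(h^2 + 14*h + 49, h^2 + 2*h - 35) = h + 7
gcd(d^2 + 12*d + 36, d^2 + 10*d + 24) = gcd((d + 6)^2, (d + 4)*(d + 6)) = d + 6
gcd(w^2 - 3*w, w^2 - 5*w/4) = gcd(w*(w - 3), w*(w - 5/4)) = w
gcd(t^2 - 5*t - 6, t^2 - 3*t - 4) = t + 1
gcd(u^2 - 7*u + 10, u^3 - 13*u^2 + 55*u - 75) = u - 5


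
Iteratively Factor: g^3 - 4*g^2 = (g)*(g^2 - 4*g) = g^2*(g - 4)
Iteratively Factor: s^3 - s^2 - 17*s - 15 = (s + 3)*(s^2 - 4*s - 5) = (s - 5)*(s + 3)*(s + 1)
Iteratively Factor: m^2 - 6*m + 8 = (m - 2)*(m - 4)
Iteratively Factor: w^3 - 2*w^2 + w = (w - 1)*(w^2 - w) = w*(w - 1)*(w - 1)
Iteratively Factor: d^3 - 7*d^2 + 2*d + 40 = (d - 5)*(d^2 - 2*d - 8) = (d - 5)*(d - 4)*(d + 2)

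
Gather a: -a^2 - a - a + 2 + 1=-a^2 - 2*a + 3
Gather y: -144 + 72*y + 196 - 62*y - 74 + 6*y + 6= 16*y - 16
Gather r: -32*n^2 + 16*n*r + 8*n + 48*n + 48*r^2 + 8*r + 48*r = -32*n^2 + 56*n + 48*r^2 + r*(16*n + 56)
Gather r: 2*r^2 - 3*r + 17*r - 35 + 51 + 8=2*r^2 + 14*r + 24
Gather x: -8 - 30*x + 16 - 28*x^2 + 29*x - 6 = -28*x^2 - x + 2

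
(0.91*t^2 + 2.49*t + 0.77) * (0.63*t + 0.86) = 0.5733*t^3 + 2.3513*t^2 + 2.6265*t + 0.6622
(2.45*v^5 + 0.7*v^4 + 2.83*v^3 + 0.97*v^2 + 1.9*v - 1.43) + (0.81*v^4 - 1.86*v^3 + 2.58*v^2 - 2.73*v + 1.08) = 2.45*v^5 + 1.51*v^4 + 0.97*v^3 + 3.55*v^2 - 0.83*v - 0.35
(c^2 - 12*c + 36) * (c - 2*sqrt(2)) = c^3 - 12*c^2 - 2*sqrt(2)*c^2 + 24*sqrt(2)*c + 36*c - 72*sqrt(2)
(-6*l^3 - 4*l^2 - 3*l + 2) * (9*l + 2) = -54*l^4 - 48*l^3 - 35*l^2 + 12*l + 4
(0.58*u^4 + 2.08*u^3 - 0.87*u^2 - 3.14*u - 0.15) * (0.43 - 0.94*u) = -0.5452*u^5 - 1.7058*u^4 + 1.7122*u^3 + 2.5775*u^2 - 1.2092*u - 0.0645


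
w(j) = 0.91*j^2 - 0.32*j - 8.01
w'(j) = 1.82*j - 0.32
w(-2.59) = -1.08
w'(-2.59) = -5.03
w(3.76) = 3.65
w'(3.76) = 6.52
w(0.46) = -7.96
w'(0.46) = 0.52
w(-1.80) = -4.49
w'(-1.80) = -3.60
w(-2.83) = 0.18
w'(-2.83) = -5.47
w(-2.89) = 0.52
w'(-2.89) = -5.58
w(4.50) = 8.98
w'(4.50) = 7.87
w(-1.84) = -4.34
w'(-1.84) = -3.67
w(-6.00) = 26.67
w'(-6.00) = -11.24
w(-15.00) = 201.54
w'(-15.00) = -27.62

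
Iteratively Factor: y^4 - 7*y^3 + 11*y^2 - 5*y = (y - 5)*(y^3 - 2*y^2 + y) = y*(y - 5)*(y^2 - 2*y + 1) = y*(y - 5)*(y - 1)*(y - 1)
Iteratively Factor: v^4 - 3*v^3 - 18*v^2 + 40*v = (v - 2)*(v^3 - v^2 - 20*v) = (v - 5)*(v - 2)*(v^2 + 4*v) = (v - 5)*(v - 2)*(v + 4)*(v)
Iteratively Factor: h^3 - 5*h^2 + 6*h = (h - 3)*(h^2 - 2*h) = h*(h - 3)*(h - 2)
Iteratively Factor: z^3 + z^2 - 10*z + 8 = (z - 1)*(z^2 + 2*z - 8) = (z - 2)*(z - 1)*(z + 4)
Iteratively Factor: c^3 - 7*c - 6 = (c - 3)*(c^2 + 3*c + 2) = (c - 3)*(c + 2)*(c + 1)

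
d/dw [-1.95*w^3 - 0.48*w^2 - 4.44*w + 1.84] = -5.85*w^2 - 0.96*w - 4.44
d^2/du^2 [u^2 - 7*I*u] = 2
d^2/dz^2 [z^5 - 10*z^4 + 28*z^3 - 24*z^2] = 20*z^3 - 120*z^2 + 168*z - 48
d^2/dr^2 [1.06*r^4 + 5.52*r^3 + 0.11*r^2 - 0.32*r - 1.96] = 12.72*r^2 + 33.12*r + 0.22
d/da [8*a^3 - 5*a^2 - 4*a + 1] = 24*a^2 - 10*a - 4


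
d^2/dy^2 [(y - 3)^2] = 2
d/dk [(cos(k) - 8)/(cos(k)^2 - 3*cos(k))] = (sin(k) + 24*sin(k)/cos(k)^2 - 16*tan(k))/(cos(k) - 3)^2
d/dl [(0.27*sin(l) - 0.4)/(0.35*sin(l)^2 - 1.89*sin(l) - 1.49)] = (-0.0945*sin(l)^2 + 0.28*sin(l) - 1.1583)*cos(l)/(0.1225*sin(l)^4 - 1.323*sin(l)^3 + 2.5291*sin(l)^2 + 5.6322*sin(l) + 2.2201)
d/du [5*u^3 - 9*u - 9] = 15*u^2 - 9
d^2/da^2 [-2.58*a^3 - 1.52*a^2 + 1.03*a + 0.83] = -15.48*a - 3.04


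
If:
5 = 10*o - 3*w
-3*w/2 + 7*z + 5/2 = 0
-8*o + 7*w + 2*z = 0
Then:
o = 25/32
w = 15/16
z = -5/32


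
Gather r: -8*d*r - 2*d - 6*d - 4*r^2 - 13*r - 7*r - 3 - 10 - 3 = -8*d - 4*r^2 + r*(-8*d - 20) - 16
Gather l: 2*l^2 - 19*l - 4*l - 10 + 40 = 2*l^2 - 23*l + 30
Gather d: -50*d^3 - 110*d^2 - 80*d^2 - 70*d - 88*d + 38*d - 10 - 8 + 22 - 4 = -50*d^3 - 190*d^2 - 120*d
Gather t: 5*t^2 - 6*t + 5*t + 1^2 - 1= 5*t^2 - t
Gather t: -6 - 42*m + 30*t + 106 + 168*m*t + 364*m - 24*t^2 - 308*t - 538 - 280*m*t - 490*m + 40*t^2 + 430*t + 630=-168*m + 16*t^2 + t*(152 - 112*m) + 192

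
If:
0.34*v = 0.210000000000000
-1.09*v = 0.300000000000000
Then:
No Solution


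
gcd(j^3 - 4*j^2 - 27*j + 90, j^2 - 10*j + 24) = j - 6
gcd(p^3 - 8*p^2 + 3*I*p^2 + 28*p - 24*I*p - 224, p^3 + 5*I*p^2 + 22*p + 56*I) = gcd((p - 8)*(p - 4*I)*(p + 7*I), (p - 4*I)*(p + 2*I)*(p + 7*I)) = p^2 + 3*I*p + 28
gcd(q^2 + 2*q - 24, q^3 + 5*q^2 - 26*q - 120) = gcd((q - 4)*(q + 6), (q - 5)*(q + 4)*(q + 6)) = q + 6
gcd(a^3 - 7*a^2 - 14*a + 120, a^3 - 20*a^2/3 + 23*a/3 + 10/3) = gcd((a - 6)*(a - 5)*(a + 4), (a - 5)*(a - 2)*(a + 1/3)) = a - 5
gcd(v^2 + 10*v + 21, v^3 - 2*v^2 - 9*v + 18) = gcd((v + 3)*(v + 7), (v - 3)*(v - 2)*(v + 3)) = v + 3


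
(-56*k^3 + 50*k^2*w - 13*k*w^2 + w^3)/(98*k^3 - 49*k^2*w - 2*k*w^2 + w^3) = (-4*k + w)/(7*k + w)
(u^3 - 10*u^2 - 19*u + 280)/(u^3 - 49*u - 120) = (u - 7)/(u + 3)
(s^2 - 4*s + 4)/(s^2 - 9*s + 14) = (s - 2)/(s - 7)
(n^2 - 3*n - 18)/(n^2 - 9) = (n - 6)/(n - 3)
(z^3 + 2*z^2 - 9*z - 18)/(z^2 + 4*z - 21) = (z^2 + 5*z + 6)/(z + 7)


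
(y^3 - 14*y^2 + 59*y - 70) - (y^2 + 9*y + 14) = y^3 - 15*y^2 + 50*y - 84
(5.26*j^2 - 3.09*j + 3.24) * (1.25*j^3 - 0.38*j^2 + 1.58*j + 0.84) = 6.575*j^5 - 5.8613*j^4 + 13.535*j^3 - 1.695*j^2 + 2.5236*j + 2.7216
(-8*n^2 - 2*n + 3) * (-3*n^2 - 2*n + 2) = 24*n^4 + 22*n^3 - 21*n^2 - 10*n + 6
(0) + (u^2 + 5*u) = u^2 + 5*u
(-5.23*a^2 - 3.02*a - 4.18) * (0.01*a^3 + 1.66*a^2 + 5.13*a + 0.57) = -0.0523*a^5 - 8.712*a^4 - 31.8849*a^3 - 25.4125*a^2 - 23.1648*a - 2.3826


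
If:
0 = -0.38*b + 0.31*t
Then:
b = 0.815789473684211*t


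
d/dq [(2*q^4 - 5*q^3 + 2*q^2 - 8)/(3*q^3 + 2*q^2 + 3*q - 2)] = 2*(3*q^6 + 4*q^5 + q^4 - 23*q^3 + 54*q^2 + 12*q + 12)/(9*q^6 + 12*q^5 + 22*q^4 + q^2 - 12*q + 4)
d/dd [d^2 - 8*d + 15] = 2*d - 8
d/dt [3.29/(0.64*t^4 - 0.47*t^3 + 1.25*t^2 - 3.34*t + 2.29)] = (-8.4224*t^3 + 4.6389*t^2 - 8.225*t + 10.9886)/(0.64*t^4 - 0.47*t^3 + 1.25*t^2 - 3.34*t + 2.29)^2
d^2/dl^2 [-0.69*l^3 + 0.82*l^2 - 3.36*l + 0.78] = 1.64 - 4.14*l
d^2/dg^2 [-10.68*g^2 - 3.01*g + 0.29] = -21.3600000000000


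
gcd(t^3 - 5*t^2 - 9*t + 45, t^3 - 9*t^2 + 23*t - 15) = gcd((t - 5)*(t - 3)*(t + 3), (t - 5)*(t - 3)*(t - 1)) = t^2 - 8*t + 15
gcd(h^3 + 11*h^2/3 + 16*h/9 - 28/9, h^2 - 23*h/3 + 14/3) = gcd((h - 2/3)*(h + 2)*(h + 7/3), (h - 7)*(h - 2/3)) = h - 2/3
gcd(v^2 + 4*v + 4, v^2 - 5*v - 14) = v + 2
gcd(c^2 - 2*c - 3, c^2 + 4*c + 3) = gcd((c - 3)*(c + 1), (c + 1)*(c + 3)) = c + 1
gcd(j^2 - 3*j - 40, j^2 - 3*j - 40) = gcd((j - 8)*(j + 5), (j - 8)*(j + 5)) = j^2 - 3*j - 40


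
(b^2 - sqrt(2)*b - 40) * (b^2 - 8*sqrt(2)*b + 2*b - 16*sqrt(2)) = b^4 - 9*sqrt(2)*b^3 + 2*b^3 - 18*sqrt(2)*b^2 - 24*b^2 - 48*b + 320*sqrt(2)*b + 640*sqrt(2)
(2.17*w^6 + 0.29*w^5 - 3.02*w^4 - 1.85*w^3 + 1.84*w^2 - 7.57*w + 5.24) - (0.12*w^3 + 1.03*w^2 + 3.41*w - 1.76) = 2.17*w^6 + 0.29*w^5 - 3.02*w^4 - 1.97*w^3 + 0.81*w^2 - 10.98*w + 7.0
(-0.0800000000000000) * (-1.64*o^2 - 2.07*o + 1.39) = 0.1312*o^2 + 0.1656*o - 0.1112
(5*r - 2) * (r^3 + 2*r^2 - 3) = 5*r^4 + 8*r^3 - 4*r^2 - 15*r + 6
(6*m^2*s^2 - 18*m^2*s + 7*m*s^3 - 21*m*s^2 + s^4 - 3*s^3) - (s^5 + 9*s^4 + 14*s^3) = 6*m^2*s^2 - 18*m^2*s + 7*m*s^3 - 21*m*s^2 - s^5 - 8*s^4 - 17*s^3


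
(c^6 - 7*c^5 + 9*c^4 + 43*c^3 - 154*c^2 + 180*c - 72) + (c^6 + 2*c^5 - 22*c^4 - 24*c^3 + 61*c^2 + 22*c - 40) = 2*c^6 - 5*c^5 - 13*c^4 + 19*c^3 - 93*c^2 + 202*c - 112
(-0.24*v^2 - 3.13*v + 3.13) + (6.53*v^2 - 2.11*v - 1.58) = 6.29*v^2 - 5.24*v + 1.55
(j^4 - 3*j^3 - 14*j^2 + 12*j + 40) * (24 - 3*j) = -3*j^5 + 33*j^4 - 30*j^3 - 372*j^2 + 168*j + 960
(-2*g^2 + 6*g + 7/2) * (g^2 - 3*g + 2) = -2*g^4 + 12*g^3 - 37*g^2/2 + 3*g/2 + 7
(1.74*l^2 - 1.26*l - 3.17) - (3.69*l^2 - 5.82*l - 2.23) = -1.95*l^2 + 4.56*l - 0.94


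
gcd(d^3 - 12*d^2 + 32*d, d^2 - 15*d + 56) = d - 8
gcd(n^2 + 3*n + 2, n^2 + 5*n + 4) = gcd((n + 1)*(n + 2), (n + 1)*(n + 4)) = n + 1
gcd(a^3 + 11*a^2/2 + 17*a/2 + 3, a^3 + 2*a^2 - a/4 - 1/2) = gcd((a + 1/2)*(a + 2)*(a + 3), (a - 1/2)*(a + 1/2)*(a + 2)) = a^2 + 5*a/2 + 1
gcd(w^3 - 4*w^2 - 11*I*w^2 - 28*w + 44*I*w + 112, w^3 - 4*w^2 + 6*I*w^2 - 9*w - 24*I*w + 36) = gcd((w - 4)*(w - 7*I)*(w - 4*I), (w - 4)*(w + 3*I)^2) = w - 4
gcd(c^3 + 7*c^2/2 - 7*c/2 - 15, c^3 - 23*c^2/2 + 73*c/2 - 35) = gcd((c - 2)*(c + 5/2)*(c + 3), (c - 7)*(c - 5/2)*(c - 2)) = c - 2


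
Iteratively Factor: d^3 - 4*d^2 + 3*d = (d - 3)*(d^2 - d) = d*(d - 3)*(d - 1)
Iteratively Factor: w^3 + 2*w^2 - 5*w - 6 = (w + 1)*(w^2 + w - 6) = (w - 2)*(w + 1)*(w + 3)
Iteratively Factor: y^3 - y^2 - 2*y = (y)*(y^2 - y - 2) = y*(y - 2)*(y + 1)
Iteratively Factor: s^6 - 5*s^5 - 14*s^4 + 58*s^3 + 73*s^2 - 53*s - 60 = (s - 1)*(s^5 - 4*s^4 - 18*s^3 + 40*s^2 + 113*s + 60) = (s - 1)*(s + 1)*(s^4 - 5*s^3 - 13*s^2 + 53*s + 60) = (s - 5)*(s - 1)*(s + 1)*(s^3 - 13*s - 12) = (s - 5)*(s - 1)*(s + 1)^2*(s^2 - s - 12) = (s - 5)*(s - 1)*(s + 1)^2*(s + 3)*(s - 4)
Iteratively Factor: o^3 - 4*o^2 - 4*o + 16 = (o - 2)*(o^2 - 2*o - 8) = (o - 4)*(o - 2)*(o + 2)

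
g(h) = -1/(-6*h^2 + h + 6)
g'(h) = -(12*h - 1)/(-6*h^2 + h + 6)^2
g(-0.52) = -0.26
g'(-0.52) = 0.49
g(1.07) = -4.99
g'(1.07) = -294.23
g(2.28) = 0.04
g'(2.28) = -0.05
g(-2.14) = 0.04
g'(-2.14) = 0.05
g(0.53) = -0.21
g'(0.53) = -0.23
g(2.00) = 0.06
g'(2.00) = -0.09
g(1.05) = -2.30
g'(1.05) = -61.30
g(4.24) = 0.01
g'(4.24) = -0.01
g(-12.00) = 0.00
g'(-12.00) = 0.00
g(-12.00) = 0.00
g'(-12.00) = 0.00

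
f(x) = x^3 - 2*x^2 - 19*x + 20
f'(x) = 3*x^2 - 4*x - 19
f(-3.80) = 8.45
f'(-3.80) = 39.52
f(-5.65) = -116.86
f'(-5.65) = 99.37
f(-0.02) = 20.38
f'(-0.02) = -18.92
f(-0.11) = 22.06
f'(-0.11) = -18.52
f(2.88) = -27.42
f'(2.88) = -5.64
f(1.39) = -7.59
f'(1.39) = -18.76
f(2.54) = -24.78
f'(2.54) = -9.81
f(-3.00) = 32.00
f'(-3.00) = 20.00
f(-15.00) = -3520.00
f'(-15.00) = 716.00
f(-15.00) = -3520.00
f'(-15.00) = 716.00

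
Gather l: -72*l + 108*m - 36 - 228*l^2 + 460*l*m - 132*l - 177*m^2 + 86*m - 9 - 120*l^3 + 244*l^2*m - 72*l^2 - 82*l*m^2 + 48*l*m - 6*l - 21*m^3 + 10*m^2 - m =-120*l^3 + l^2*(244*m - 300) + l*(-82*m^2 + 508*m - 210) - 21*m^3 - 167*m^2 + 193*m - 45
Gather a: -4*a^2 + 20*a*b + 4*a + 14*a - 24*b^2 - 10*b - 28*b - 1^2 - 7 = -4*a^2 + a*(20*b + 18) - 24*b^2 - 38*b - 8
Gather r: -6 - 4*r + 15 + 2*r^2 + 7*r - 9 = 2*r^2 + 3*r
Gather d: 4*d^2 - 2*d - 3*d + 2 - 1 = 4*d^2 - 5*d + 1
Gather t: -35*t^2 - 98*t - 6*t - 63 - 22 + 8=-35*t^2 - 104*t - 77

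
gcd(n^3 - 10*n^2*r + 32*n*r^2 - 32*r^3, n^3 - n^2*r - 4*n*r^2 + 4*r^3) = -n + 2*r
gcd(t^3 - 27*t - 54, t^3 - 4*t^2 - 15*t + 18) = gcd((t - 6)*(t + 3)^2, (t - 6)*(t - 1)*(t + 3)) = t^2 - 3*t - 18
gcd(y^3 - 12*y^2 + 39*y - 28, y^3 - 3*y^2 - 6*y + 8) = y^2 - 5*y + 4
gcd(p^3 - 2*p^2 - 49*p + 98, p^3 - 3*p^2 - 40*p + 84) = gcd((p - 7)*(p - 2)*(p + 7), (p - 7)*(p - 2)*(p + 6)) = p^2 - 9*p + 14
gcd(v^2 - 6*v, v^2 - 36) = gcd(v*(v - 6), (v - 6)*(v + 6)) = v - 6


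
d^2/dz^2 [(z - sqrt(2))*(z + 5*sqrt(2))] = 2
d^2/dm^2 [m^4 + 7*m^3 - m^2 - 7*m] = 12*m^2 + 42*m - 2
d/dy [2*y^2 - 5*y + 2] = 4*y - 5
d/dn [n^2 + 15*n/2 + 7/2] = 2*n + 15/2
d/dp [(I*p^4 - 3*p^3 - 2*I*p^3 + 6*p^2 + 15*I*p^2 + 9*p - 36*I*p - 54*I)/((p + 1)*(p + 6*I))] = 2*I*p + 3 - 3*I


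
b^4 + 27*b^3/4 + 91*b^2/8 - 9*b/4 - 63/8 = (b - 3/4)*(b + 1)*(b + 3)*(b + 7/2)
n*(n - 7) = n^2 - 7*n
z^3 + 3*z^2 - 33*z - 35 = (z - 5)*(z + 1)*(z + 7)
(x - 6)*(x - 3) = x^2 - 9*x + 18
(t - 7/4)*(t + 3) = t^2 + 5*t/4 - 21/4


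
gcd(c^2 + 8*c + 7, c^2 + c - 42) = c + 7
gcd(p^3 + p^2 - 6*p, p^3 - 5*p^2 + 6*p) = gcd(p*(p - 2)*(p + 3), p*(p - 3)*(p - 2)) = p^2 - 2*p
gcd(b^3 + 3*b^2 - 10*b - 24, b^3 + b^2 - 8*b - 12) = b^2 - b - 6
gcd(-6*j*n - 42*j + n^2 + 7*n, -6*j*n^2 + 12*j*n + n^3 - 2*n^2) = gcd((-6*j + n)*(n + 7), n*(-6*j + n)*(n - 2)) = 6*j - n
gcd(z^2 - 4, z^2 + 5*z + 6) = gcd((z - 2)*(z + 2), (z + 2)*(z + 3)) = z + 2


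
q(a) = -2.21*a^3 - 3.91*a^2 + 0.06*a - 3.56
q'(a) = -6.63*a^2 - 7.82*a + 0.06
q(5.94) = -604.34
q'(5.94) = -280.32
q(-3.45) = 40.44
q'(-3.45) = -51.87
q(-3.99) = 74.33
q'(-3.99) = -74.29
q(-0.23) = -3.75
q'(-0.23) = 1.51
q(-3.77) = 59.06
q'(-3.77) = -64.69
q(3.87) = -189.98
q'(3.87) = -129.50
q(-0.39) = -4.05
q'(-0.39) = 2.10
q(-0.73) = -4.83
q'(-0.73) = 2.24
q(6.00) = -621.32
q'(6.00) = -285.54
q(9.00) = -1930.82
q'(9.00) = -607.35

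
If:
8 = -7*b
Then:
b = -8/7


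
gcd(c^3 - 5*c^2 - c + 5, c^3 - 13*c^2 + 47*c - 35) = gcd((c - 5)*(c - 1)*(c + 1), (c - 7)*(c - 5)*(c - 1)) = c^2 - 6*c + 5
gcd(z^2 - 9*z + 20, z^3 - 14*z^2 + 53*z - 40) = z - 5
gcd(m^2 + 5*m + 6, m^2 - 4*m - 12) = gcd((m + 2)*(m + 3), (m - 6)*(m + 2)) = m + 2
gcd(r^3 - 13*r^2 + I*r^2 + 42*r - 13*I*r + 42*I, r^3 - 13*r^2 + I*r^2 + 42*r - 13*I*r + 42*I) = r^3 + r^2*(-13 + I) + r*(42 - 13*I) + 42*I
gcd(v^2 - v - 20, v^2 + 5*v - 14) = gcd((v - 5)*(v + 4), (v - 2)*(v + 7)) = 1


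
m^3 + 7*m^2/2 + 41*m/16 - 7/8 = (m - 1/4)*(m + 7/4)*(m + 2)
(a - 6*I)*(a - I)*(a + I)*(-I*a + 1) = -I*a^4 - 5*a^3 - 7*I*a^2 - 5*a - 6*I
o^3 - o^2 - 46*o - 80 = (o - 8)*(o + 2)*(o + 5)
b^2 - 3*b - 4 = (b - 4)*(b + 1)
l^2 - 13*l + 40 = (l - 8)*(l - 5)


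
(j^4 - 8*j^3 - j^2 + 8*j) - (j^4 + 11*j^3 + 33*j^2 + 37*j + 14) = -19*j^3 - 34*j^2 - 29*j - 14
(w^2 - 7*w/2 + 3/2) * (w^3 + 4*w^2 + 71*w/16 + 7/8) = w^5 + w^4/2 - 129*w^3/16 - 277*w^2/32 + 115*w/32 + 21/16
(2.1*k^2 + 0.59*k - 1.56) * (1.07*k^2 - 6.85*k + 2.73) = 2.247*k^4 - 13.7537*k^3 + 0.0223000000000013*k^2 + 12.2967*k - 4.2588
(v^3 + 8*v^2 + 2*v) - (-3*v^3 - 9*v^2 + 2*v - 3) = 4*v^3 + 17*v^2 + 3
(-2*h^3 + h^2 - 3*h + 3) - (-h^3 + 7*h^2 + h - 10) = -h^3 - 6*h^2 - 4*h + 13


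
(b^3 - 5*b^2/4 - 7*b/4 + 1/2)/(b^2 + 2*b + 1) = (4*b^2 - 9*b + 2)/(4*(b + 1))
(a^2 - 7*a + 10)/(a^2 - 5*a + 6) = (a - 5)/(a - 3)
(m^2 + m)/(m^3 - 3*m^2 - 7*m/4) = 4*(m + 1)/(4*m^2 - 12*m - 7)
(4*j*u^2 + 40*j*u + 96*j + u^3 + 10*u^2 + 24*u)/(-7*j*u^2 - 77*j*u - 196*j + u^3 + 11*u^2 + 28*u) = (4*j*u + 24*j + u^2 + 6*u)/(-7*j*u - 49*j + u^2 + 7*u)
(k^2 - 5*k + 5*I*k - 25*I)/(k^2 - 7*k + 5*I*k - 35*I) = (k - 5)/(k - 7)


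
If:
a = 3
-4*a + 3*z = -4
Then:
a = 3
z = 8/3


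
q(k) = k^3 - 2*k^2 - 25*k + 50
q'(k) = 3*k^2 - 4*k - 25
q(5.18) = 5.83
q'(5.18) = 34.78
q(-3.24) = 75.99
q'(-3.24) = 19.45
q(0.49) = 37.39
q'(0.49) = -26.24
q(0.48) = 37.65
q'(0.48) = -26.23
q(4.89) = -3.14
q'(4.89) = 27.18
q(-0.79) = 68.01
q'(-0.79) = -19.97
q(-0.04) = 51.00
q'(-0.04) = -24.84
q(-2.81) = 82.27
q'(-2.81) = 9.93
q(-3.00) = 80.00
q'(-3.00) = 14.00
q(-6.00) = -88.00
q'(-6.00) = 107.00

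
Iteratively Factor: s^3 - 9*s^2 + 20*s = (s - 5)*(s^2 - 4*s) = s*(s - 5)*(s - 4)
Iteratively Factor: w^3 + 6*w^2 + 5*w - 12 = (w - 1)*(w^2 + 7*w + 12) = (w - 1)*(w + 3)*(w + 4)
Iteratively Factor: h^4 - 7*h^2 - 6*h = (h + 2)*(h^3 - 2*h^2 - 3*h) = (h + 1)*(h + 2)*(h^2 - 3*h) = (h - 3)*(h + 1)*(h + 2)*(h)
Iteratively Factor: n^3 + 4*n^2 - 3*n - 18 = (n + 3)*(n^2 + n - 6) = (n + 3)^2*(n - 2)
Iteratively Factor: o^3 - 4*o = (o + 2)*(o^2 - 2*o) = o*(o + 2)*(o - 2)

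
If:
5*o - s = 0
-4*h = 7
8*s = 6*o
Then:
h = -7/4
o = 0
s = 0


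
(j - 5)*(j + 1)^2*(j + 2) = j^4 - j^3 - 15*j^2 - 23*j - 10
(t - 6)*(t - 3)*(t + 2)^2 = t^4 - 5*t^3 - 14*t^2 + 36*t + 72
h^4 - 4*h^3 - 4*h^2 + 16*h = h*(h - 4)*(h - 2)*(h + 2)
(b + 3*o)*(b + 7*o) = b^2 + 10*b*o + 21*o^2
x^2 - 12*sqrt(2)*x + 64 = (x - 8*sqrt(2))*(x - 4*sqrt(2))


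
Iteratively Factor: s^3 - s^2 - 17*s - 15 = (s + 3)*(s^2 - 4*s - 5) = (s - 5)*(s + 3)*(s + 1)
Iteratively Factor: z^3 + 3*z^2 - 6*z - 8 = (z + 1)*(z^2 + 2*z - 8) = (z - 2)*(z + 1)*(z + 4)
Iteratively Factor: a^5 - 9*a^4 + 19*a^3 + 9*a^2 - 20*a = (a - 5)*(a^4 - 4*a^3 - a^2 + 4*a) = (a - 5)*(a - 1)*(a^3 - 3*a^2 - 4*a) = (a - 5)*(a - 1)*(a + 1)*(a^2 - 4*a) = a*(a - 5)*(a - 1)*(a + 1)*(a - 4)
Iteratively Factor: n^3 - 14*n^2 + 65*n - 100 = (n - 5)*(n^2 - 9*n + 20) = (n - 5)^2*(n - 4)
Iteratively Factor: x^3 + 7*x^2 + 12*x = (x)*(x^2 + 7*x + 12) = x*(x + 3)*(x + 4)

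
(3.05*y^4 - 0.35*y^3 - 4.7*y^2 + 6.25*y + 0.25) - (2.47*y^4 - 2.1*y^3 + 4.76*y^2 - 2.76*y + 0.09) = 0.58*y^4 + 1.75*y^3 - 9.46*y^2 + 9.01*y + 0.16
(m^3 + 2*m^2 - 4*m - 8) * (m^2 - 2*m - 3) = m^5 - 11*m^3 - 6*m^2 + 28*m + 24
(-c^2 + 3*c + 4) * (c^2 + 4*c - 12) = -c^4 - c^3 + 28*c^2 - 20*c - 48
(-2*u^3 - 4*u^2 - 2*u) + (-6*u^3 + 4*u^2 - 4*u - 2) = -8*u^3 - 6*u - 2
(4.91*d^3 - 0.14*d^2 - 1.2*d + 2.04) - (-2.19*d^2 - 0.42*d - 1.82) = 4.91*d^3 + 2.05*d^2 - 0.78*d + 3.86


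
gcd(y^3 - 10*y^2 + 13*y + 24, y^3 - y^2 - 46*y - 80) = y - 8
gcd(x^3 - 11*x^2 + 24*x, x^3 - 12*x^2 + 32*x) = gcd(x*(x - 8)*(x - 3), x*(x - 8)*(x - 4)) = x^2 - 8*x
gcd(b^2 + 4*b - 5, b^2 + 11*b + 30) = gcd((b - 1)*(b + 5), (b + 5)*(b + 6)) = b + 5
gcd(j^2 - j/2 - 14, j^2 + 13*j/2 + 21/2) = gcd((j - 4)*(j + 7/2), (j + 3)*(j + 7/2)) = j + 7/2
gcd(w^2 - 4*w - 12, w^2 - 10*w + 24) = w - 6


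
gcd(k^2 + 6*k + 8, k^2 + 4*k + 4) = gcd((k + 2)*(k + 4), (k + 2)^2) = k + 2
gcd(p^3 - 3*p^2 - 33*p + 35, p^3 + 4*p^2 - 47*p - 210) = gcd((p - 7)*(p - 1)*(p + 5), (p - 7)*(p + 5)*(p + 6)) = p^2 - 2*p - 35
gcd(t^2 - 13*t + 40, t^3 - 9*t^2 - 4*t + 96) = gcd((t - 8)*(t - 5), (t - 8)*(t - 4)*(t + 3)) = t - 8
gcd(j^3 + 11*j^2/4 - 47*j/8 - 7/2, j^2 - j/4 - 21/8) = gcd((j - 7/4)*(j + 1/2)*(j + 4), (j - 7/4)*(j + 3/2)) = j - 7/4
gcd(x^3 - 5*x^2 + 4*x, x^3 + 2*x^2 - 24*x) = x^2 - 4*x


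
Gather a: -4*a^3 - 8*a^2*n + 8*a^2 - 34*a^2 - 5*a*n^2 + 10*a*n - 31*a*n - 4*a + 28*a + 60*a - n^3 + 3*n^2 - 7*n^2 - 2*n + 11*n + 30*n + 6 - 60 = -4*a^3 + a^2*(-8*n - 26) + a*(-5*n^2 - 21*n + 84) - n^3 - 4*n^2 + 39*n - 54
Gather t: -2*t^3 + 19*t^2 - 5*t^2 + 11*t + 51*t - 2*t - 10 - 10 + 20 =-2*t^3 + 14*t^2 + 60*t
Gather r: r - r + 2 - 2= 0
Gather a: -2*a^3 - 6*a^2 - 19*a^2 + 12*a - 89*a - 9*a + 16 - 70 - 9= -2*a^3 - 25*a^2 - 86*a - 63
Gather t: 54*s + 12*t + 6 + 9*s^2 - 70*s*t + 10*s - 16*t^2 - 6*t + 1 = 9*s^2 + 64*s - 16*t^2 + t*(6 - 70*s) + 7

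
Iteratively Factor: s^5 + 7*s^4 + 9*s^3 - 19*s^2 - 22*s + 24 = (s - 1)*(s^4 + 8*s^3 + 17*s^2 - 2*s - 24) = (s - 1)*(s + 3)*(s^3 + 5*s^2 + 2*s - 8) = (s - 1)*(s + 3)*(s + 4)*(s^2 + s - 2) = (s - 1)*(s + 2)*(s + 3)*(s + 4)*(s - 1)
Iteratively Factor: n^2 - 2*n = (n - 2)*(n)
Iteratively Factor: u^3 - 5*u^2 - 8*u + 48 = (u - 4)*(u^2 - u - 12) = (u - 4)^2*(u + 3)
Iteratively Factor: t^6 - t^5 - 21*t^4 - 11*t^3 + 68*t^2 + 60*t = (t - 2)*(t^5 + t^4 - 19*t^3 - 49*t^2 - 30*t) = t*(t - 2)*(t^4 + t^3 - 19*t^2 - 49*t - 30) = t*(t - 2)*(t + 2)*(t^3 - t^2 - 17*t - 15) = t*(t - 2)*(t + 2)*(t + 3)*(t^2 - 4*t - 5) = t*(t - 5)*(t - 2)*(t + 2)*(t + 3)*(t + 1)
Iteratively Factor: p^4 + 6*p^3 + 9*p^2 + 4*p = (p + 1)*(p^3 + 5*p^2 + 4*p) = p*(p + 1)*(p^2 + 5*p + 4) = p*(p + 1)*(p + 4)*(p + 1)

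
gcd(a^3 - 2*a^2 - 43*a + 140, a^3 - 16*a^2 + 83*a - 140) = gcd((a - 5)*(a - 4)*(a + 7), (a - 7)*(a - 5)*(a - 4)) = a^2 - 9*a + 20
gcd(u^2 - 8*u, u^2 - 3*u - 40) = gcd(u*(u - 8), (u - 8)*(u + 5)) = u - 8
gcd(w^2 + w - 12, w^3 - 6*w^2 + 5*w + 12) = w - 3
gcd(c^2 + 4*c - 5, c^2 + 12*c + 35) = c + 5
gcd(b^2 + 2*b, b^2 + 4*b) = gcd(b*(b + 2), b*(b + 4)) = b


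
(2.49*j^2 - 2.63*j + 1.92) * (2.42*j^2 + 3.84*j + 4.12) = 6.0258*j^4 + 3.197*j^3 + 4.806*j^2 - 3.4628*j + 7.9104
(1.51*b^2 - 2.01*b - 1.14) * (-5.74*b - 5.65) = -8.6674*b^3 + 3.0059*b^2 + 17.9001*b + 6.441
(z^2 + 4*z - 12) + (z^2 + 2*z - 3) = 2*z^2 + 6*z - 15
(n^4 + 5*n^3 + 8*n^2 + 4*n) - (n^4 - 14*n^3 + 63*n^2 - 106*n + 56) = 19*n^3 - 55*n^2 + 110*n - 56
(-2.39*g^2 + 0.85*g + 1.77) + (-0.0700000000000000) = -2.39*g^2 + 0.85*g + 1.7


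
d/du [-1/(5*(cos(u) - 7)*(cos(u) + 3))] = 2*(2 - cos(u))*sin(u)/(5*(cos(u) - 7)^2*(cos(u) + 3)^2)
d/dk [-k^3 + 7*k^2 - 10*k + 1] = -3*k^2 + 14*k - 10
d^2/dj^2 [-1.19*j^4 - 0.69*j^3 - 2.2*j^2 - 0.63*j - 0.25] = -14.28*j^2 - 4.14*j - 4.4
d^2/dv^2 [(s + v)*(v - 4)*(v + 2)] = 2*s + 6*v - 4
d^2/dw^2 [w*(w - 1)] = 2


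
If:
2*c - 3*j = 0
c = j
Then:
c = 0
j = 0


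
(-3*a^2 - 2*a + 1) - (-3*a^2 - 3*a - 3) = a + 4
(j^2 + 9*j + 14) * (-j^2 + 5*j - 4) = -j^4 - 4*j^3 + 27*j^2 + 34*j - 56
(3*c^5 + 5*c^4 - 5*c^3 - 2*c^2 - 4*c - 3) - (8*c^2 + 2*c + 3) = 3*c^5 + 5*c^4 - 5*c^3 - 10*c^2 - 6*c - 6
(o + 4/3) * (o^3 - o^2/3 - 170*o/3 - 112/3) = o^4 + o^3 - 514*o^2/9 - 1016*o/9 - 448/9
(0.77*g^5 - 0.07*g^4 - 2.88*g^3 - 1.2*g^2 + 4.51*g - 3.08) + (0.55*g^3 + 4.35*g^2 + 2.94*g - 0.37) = 0.77*g^5 - 0.07*g^4 - 2.33*g^3 + 3.15*g^2 + 7.45*g - 3.45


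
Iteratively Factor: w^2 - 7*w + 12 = (w - 4)*(w - 3)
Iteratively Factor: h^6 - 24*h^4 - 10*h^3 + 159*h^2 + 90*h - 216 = (h + 3)*(h^5 - 3*h^4 - 15*h^3 + 35*h^2 + 54*h - 72) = (h - 4)*(h + 3)*(h^4 + h^3 - 11*h^2 - 9*h + 18) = (h - 4)*(h + 2)*(h + 3)*(h^3 - h^2 - 9*h + 9) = (h - 4)*(h + 2)*(h + 3)^2*(h^2 - 4*h + 3) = (h - 4)*(h - 3)*(h + 2)*(h + 3)^2*(h - 1)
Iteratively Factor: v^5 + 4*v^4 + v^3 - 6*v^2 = (v)*(v^4 + 4*v^3 + v^2 - 6*v) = v^2*(v^3 + 4*v^2 + v - 6) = v^2*(v + 2)*(v^2 + 2*v - 3) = v^2*(v + 2)*(v + 3)*(v - 1)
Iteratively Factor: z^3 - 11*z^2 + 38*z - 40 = (z - 4)*(z^2 - 7*z + 10) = (z - 4)*(z - 2)*(z - 5)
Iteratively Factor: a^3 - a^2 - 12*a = (a + 3)*(a^2 - 4*a) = a*(a + 3)*(a - 4)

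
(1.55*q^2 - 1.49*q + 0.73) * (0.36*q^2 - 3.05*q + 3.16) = 0.558*q^4 - 5.2639*q^3 + 9.7053*q^2 - 6.9349*q + 2.3068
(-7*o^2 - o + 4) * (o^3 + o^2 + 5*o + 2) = -7*o^5 - 8*o^4 - 32*o^3 - 15*o^2 + 18*o + 8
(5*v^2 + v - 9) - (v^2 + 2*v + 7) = 4*v^2 - v - 16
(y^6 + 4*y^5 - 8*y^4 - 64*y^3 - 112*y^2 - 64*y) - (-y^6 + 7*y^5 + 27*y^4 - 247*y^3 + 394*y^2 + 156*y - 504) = 2*y^6 - 3*y^5 - 35*y^4 + 183*y^3 - 506*y^2 - 220*y + 504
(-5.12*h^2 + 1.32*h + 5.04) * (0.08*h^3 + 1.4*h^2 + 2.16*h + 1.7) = -0.4096*h^5 - 7.0624*h^4 - 8.808*h^3 + 1.2032*h^2 + 13.1304*h + 8.568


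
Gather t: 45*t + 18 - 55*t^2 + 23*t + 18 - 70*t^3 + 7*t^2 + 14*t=-70*t^3 - 48*t^2 + 82*t + 36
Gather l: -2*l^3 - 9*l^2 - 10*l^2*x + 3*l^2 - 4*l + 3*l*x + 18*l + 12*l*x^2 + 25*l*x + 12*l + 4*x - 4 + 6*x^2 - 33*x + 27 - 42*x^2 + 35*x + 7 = -2*l^3 + l^2*(-10*x - 6) + l*(12*x^2 + 28*x + 26) - 36*x^2 + 6*x + 30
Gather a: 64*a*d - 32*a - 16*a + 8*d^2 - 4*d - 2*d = a*(64*d - 48) + 8*d^2 - 6*d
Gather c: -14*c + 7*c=-7*c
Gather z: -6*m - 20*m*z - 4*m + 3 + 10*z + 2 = -10*m + z*(10 - 20*m) + 5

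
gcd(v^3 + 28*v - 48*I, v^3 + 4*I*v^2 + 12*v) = v^2 + 4*I*v + 12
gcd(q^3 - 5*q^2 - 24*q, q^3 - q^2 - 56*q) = q^2 - 8*q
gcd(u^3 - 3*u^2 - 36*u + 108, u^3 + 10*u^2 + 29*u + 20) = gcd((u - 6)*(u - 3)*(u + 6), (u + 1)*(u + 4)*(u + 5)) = 1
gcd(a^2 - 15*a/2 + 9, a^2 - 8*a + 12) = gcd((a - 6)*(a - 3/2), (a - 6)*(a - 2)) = a - 6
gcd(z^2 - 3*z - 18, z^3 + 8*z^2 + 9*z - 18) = z + 3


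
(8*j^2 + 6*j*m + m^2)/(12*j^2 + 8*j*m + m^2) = (4*j + m)/(6*j + m)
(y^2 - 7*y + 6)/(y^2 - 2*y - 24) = (y - 1)/(y + 4)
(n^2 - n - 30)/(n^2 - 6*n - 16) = (-n^2 + n + 30)/(-n^2 + 6*n + 16)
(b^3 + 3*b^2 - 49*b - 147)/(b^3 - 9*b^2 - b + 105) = (b + 7)/(b - 5)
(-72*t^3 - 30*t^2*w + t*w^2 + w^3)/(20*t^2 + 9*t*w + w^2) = (-18*t^2 - 3*t*w + w^2)/(5*t + w)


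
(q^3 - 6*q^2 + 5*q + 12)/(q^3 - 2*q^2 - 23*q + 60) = (q + 1)/(q + 5)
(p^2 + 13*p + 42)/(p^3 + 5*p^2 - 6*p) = (p + 7)/(p*(p - 1))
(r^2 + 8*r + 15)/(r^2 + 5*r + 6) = (r + 5)/(r + 2)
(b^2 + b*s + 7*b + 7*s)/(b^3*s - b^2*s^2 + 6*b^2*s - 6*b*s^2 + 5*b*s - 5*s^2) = (b^2 + b*s + 7*b + 7*s)/(s*(b^3 - b^2*s + 6*b^2 - 6*b*s + 5*b - 5*s))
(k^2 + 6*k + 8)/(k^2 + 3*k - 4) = (k + 2)/(k - 1)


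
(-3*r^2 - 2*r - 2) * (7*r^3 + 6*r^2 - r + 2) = -21*r^5 - 32*r^4 - 23*r^3 - 16*r^2 - 2*r - 4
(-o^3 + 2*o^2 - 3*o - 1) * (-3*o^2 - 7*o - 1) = 3*o^5 + o^4 - 4*o^3 + 22*o^2 + 10*o + 1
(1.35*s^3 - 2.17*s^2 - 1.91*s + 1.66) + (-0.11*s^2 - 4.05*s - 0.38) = 1.35*s^3 - 2.28*s^2 - 5.96*s + 1.28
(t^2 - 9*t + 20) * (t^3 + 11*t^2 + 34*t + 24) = t^5 + 2*t^4 - 45*t^3 - 62*t^2 + 464*t + 480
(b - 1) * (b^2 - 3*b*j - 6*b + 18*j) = b^3 - 3*b^2*j - 7*b^2 + 21*b*j + 6*b - 18*j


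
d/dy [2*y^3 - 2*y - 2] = 6*y^2 - 2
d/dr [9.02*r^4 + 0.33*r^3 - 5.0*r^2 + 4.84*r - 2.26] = 36.08*r^3 + 0.99*r^2 - 10.0*r + 4.84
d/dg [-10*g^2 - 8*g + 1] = -20*g - 8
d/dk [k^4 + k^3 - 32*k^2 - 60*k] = 4*k^3 + 3*k^2 - 64*k - 60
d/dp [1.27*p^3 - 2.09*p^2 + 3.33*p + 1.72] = 3.81*p^2 - 4.18*p + 3.33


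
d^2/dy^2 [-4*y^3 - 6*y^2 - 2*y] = -24*y - 12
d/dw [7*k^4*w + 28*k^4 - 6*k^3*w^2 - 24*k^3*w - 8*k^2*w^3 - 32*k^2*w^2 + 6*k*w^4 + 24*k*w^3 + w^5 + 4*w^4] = 7*k^4 - 12*k^3*w - 24*k^3 - 24*k^2*w^2 - 64*k^2*w + 24*k*w^3 + 72*k*w^2 + 5*w^4 + 16*w^3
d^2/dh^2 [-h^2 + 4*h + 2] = -2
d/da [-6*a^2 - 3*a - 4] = -12*a - 3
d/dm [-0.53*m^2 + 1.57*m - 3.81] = 1.57 - 1.06*m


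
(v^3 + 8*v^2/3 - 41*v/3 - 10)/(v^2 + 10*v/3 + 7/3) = (3*v^3 + 8*v^2 - 41*v - 30)/(3*v^2 + 10*v + 7)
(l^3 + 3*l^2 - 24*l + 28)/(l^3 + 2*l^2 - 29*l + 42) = (l - 2)/(l - 3)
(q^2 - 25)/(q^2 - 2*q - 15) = (q + 5)/(q + 3)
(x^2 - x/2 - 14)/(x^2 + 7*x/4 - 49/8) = 4*(x - 4)/(4*x - 7)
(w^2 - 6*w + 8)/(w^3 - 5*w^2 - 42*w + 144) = (w^2 - 6*w + 8)/(w^3 - 5*w^2 - 42*w + 144)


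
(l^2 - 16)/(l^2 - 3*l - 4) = (l + 4)/(l + 1)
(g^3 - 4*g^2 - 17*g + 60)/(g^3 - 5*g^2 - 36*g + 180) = (g^2 + g - 12)/(g^2 - 36)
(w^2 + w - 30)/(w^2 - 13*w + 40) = (w + 6)/(w - 8)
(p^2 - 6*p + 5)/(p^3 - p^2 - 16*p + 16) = (p - 5)/(p^2 - 16)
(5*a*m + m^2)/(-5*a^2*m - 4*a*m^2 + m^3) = (-5*a - m)/(5*a^2 + 4*a*m - m^2)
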